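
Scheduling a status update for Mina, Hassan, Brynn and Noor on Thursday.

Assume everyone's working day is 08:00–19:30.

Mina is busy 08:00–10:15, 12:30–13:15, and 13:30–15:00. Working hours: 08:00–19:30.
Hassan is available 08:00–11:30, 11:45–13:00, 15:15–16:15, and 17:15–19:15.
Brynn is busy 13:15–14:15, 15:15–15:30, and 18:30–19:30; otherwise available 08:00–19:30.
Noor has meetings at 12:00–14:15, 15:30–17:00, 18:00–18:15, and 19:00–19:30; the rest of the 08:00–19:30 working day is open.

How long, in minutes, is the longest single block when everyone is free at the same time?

75 minutes

Mina free within 08:00–19:30: 10:15–12:30, 13:15–13:30, 15:00–19:30.
Brynn free within 08:00–19:30: 08:00–13:15, 14:15–15:15, 15:30–18:30.
Noor free within 08:00–19:30: 08:00–12:00, 14:15–15:30, 17:00–18:00, 18:15–19:00.
Mina ∩ Hassan: 10:15–11:30, 11:45–12:30, 15:15–16:15, 17:15–19:15.
Mina ∩ Hassan ∩ Brynn: 10:15–11:30, 11:45–12:30, 15:30–16:15, 17:15–18:30.
Mina ∩ Hassan ∩ Brynn ∩ Noor: 10:15–11:30, 11:45–12:00, 17:15–18:00, 18:15–18:30.
Common window lengths: 75, 15, 45, 15 min; longest is 75.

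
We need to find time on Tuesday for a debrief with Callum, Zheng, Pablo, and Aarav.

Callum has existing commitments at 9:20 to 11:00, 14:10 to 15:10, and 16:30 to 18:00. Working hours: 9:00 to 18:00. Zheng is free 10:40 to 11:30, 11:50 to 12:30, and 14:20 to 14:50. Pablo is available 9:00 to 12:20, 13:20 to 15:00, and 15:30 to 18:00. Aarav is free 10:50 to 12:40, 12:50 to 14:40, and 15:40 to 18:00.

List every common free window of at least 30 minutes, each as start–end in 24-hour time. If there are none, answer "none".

Callum free within 09:00–18:00: 09:00–09:20, 11:00–14:10, 15:10–16:30.
Callum ∩ Zheng: 11:00–11:30, 11:50–12:30.
Callum ∩ Zheng ∩ Pablo: 11:00–11:30, 11:50–12:20.
Callum ∩ Zheng ∩ Pablo ∩ Aarav: 11:00–11:30, 11:50–12:20.
Windows ≥ 30 min: 11:00–11:30, 11:50–12:20.

11:00–11:30, 11:50–12:20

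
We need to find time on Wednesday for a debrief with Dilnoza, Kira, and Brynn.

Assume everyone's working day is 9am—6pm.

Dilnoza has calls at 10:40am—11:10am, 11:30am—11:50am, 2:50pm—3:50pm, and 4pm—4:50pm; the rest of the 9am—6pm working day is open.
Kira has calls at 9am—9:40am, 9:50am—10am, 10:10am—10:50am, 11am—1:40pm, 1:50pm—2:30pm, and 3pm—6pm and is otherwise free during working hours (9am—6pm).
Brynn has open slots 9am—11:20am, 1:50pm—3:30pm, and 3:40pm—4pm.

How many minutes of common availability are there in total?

40 minutes

Dilnoza free within 09:00–18:00: 09:00–10:40, 11:10–11:30, 11:50–14:50, 15:50–16:00, 16:50–18:00.
Kira free within 09:00–18:00: 09:40–09:50, 10:00–10:10, 10:50–11:00, 13:40–13:50, 14:30–15:00.
Dilnoza ∩ Kira: 09:40–09:50, 10:00–10:10, 13:40–13:50, 14:30–14:50.
Dilnoza ∩ Kira ∩ Brynn: 09:40–09:50, 10:00–10:10, 14:30–14:50.
Total common minutes: 10 + 10 + 20 = 40.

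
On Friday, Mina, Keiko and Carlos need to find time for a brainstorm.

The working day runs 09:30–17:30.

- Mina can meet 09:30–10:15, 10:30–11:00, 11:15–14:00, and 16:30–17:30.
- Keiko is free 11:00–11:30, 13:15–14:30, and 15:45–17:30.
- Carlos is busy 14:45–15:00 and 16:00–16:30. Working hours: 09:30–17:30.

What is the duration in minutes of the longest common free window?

60 minutes

Carlos free within 09:30–17:30: 09:30–14:45, 15:00–16:00, 16:30–17:30.
Mina ∩ Keiko: 11:15–11:30, 13:15–14:00, 16:30–17:30.
Mina ∩ Keiko ∩ Carlos: 11:15–11:30, 13:15–14:00, 16:30–17:30.
Common window lengths: 15, 45, 60 min; longest is 60.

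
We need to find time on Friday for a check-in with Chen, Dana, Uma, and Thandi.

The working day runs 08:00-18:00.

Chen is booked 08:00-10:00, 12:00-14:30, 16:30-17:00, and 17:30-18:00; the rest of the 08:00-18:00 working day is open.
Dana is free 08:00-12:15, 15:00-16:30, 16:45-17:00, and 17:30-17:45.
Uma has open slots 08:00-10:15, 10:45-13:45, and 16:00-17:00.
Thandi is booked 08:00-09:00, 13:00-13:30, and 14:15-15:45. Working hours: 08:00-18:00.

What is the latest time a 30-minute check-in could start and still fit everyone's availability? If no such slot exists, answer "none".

Chen free within 08:00–18:00: 10:00–12:00, 14:30–16:30, 17:00–17:30.
Thandi free within 08:00–18:00: 09:00–13:00, 13:30–14:15, 15:45–18:00.
Chen ∩ Dana: 10:00–12:00, 15:00–16:30.
Chen ∩ Dana ∩ Uma: 10:00–10:15, 10:45–12:00, 16:00–16:30.
Chen ∩ Dana ∩ Uma ∩ Thandi: 10:00–10:15, 10:45–12:00, 16:00–16:30.
Windows ≥ 30 min: 10:45–12:00, 16:00–16:30.
Latest start in the last window 16:00–16:30 is 16:30 − 30 min = 16:00.

16:00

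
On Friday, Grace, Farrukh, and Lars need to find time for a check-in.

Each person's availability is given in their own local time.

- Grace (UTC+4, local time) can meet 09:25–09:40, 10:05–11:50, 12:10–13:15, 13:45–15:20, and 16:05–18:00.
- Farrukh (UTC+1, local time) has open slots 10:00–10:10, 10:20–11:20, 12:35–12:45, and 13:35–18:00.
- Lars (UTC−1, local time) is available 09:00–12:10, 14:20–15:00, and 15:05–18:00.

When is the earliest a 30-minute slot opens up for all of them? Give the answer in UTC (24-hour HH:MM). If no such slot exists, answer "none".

Grace → UTC: 05:25–05:40, 06:05–07:50, 08:10–09:15, 09:45–11:20, 12:05–14:00.
Farrukh → UTC: 09:00–09:10, 09:20–10:20, 11:35–11:45, 12:35–17:00.
Lars → UTC: 10:00–13:10, 15:20–16:00, 16:05–19:00.
Grace ∩ Farrukh: 09:00–09:10, 09:45–10:20, 12:35–14:00.
Grace ∩ Farrukh ∩ Lars: 10:00–10:20, 12:35–13:10.
Windows ≥ 30 min: 12:35–13:10.
Earliest such window starts at 12:35.

12:35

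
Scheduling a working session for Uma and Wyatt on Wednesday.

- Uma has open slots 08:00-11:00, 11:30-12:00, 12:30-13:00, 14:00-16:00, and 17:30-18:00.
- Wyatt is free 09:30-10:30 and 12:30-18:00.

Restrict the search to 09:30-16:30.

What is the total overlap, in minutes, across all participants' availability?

Uma ∩ Wyatt: 09:30–10:30, 12:30–13:00, 14:00–16:00, 17:30–18:00.
Restricted to 09:30–16:30: 09:30–10:30, 12:30–13:00, 14:00–16:00.
Total common minutes: 60 + 30 + 120 = 210.

210 minutes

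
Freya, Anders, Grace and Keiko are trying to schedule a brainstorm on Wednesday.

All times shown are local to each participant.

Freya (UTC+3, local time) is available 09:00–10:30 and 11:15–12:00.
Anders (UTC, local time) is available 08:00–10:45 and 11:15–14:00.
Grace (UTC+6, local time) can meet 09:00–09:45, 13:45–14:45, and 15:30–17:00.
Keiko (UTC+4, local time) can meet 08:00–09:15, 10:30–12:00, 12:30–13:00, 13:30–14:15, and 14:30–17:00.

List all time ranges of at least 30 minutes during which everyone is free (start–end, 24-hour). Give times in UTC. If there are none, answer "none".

none

Freya → UTC: 06:00–07:30, 08:15–09:00.
Anders → UTC: 08:00–10:45, 11:15–14:00.
Grace → UTC: 03:00–03:45, 07:45–08:45, 09:30–11:00.
Keiko → UTC: 04:00–05:15, 06:30–08:00, 08:30–09:00, 09:30–10:15, 10:30–13:00.
Freya ∩ Anders: 08:15–09:00.
Freya ∩ Anders ∩ Grace: 08:15–08:45.
Freya ∩ Anders ∩ Grace ∩ Keiko: 08:30–08:45.
Windows ≥ 30 min: (none).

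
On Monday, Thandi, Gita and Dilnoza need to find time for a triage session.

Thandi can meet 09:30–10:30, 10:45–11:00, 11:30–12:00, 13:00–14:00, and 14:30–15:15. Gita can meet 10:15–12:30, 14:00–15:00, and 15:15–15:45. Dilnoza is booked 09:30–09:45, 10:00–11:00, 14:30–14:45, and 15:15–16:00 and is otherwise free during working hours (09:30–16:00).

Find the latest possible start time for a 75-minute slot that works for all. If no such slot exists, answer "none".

none

Dilnoza free within 09:30–16:00: 09:45–10:00, 11:00–14:30, 14:45–15:15.
Thandi ∩ Gita: 10:15–10:30, 10:45–11:00, 11:30–12:00, 14:30–15:00.
Thandi ∩ Gita ∩ Dilnoza: 11:30–12:00, 14:45–15:00.
Windows ≥ 75 min: (none).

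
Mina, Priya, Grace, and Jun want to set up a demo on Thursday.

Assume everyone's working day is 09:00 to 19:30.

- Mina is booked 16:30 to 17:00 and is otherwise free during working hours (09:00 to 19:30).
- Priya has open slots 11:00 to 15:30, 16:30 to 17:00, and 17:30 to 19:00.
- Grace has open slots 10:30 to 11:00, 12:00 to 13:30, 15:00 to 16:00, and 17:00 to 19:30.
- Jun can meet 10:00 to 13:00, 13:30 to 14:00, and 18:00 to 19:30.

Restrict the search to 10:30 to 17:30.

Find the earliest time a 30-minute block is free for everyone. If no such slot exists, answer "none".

12:00

Mina free within 09:00–19:30: 09:00–16:30, 17:00–19:30.
Mina ∩ Priya: 11:00–15:30, 17:30–19:00.
Mina ∩ Priya ∩ Grace: 12:00–13:30, 15:00–15:30, 17:30–19:00.
Mina ∩ Priya ∩ Grace ∩ Jun: 12:00–13:00, 18:00–19:00.
Restricted to 10:30–17:30: 12:00–13:00.
Windows ≥ 30 min: 12:00–13:00.
Earliest such window starts at 12:00.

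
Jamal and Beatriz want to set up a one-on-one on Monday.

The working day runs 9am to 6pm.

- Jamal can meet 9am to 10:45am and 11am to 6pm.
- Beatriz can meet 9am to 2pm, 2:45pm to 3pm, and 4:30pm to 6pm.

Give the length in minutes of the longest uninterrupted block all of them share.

Jamal ∩ Beatriz: 09:00–10:45, 11:00–14:00, 14:45–15:00, 16:30–18:00.
Common window lengths: 105, 180, 15, 90 min; longest is 180.

180 minutes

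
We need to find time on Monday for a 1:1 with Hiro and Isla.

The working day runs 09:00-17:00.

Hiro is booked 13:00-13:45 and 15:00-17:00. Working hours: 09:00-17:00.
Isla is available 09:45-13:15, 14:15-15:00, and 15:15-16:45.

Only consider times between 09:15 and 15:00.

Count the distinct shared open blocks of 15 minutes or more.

Hiro free within 09:00–17:00: 09:00–13:00, 13:45–15:00.
Hiro ∩ Isla: 09:45–13:00, 14:15–15:00.
Restricted to 09:15–15:00: 09:45–13:00, 14:15–15:00.
Windows ≥ 15 min: 09:45–13:00, 14:15–15:00.
That's 2 windows.

2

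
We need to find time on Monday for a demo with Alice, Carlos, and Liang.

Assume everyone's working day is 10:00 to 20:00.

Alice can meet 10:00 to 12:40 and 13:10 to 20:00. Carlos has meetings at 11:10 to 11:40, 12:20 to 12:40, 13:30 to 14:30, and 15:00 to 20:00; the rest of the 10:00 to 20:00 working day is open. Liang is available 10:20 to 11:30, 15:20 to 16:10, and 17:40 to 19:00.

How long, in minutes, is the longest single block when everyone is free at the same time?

50 minutes

Carlos free within 10:00–20:00: 10:00–11:10, 11:40–12:20, 12:40–13:30, 14:30–15:00.
Alice ∩ Carlos: 10:00–11:10, 11:40–12:20, 13:10–13:30, 14:30–15:00.
Alice ∩ Carlos ∩ Liang: 10:20–11:10.
Single common window of 50 minutes.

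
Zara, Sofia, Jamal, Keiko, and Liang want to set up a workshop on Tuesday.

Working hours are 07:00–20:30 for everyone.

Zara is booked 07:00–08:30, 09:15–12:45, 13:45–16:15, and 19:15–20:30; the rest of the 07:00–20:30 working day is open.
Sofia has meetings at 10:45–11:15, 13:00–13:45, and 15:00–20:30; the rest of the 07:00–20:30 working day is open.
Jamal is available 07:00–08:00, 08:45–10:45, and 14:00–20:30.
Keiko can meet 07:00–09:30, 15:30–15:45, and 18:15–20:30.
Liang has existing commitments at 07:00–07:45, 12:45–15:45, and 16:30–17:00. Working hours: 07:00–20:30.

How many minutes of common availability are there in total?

Zara free within 07:00–20:30: 08:30–09:15, 12:45–13:45, 16:15–19:15.
Sofia free within 07:00–20:30: 07:00–10:45, 11:15–13:00, 13:45–15:00.
Liang free within 07:00–20:30: 07:45–12:45, 15:45–16:30, 17:00–20:30.
Zara ∩ Sofia: 08:30–09:15, 12:45–13:00.
Zara ∩ Sofia ∩ Jamal: 08:45–09:15.
Zara ∩ Sofia ∩ Jamal ∩ Keiko: 08:45–09:15.
Zara ∩ Sofia ∩ Jamal ∩ Keiko ∩ Liang: 08:45–09:15.
Total common minutes: 30.

30 minutes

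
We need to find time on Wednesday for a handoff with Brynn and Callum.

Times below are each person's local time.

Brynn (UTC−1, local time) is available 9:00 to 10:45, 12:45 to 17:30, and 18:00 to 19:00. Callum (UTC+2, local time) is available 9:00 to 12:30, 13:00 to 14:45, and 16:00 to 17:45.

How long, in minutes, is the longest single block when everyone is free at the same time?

Brynn → UTC: 10:00–11:45, 13:45–18:30, 19:00–20:00.
Callum → UTC: 07:00–10:30, 11:00–12:45, 14:00–15:45.
Brynn ∩ Callum: 10:00–10:30, 11:00–11:45, 14:00–15:45.
Common window lengths: 30, 45, 105 min; longest is 105.

105 minutes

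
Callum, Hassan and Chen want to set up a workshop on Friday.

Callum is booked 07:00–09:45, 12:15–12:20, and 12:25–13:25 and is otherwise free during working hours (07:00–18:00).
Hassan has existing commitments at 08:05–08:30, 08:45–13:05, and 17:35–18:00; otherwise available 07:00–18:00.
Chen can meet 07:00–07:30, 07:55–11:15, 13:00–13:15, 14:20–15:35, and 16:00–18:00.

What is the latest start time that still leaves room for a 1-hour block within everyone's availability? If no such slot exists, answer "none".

16:35

Callum free within 07:00–18:00: 09:45–12:15, 12:20–12:25, 13:25–18:00.
Hassan free within 07:00–18:00: 07:00–08:05, 08:30–08:45, 13:05–17:35.
Callum ∩ Hassan: 13:25–17:35.
Callum ∩ Hassan ∩ Chen: 14:20–15:35, 16:00–17:35.
Windows ≥ 60 min: 14:20–15:35, 16:00–17:35.
Latest start in the last window 16:00–17:35 is 17:35 − 60 min = 16:35.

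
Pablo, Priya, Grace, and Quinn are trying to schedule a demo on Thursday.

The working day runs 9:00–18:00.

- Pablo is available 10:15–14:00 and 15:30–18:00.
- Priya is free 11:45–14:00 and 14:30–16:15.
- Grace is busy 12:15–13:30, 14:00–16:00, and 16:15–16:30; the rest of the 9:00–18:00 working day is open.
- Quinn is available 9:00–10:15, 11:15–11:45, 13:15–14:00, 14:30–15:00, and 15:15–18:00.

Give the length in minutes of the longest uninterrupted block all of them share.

Grace free within 09:00–18:00: 09:00–12:15, 13:30–14:00, 16:00–16:15, 16:30–18:00.
Pablo ∩ Priya: 11:45–14:00, 15:30–16:15.
Pablo ∩ Priya ∩ Grace: 11:45–12:15, 13:30–14:00, 16:00–16:15.
Pablo ∩ Priya ∩ Grace ∩ Quinn: 13:30–14:00, 16:00–16:15.
Common window lengths: 30, 15 min; longest is 30.

30 minutes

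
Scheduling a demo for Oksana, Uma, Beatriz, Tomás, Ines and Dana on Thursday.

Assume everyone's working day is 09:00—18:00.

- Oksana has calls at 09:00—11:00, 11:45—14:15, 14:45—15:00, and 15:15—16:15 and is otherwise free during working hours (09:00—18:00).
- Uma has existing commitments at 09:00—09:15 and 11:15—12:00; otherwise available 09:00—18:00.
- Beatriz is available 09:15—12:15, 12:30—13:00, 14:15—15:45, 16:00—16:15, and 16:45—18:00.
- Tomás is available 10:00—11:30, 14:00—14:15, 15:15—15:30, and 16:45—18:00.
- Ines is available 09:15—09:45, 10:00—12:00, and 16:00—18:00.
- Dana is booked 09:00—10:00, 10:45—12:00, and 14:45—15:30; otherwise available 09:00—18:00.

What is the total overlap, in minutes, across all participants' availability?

Oksana free within 09:00–18:00: 11:00–11:45, 14:15–14:45, 15:00–15:15, 16:15–18:00.
Uma free within 09:00–18:00: 09:15–11:15, 12:00–18:00.
Dana free within 09:00–18:00: 10:00–10:45, 12:00–14:45, 15:30–18:00.
Oksana ∩ Uma: 11:00–11:15, 14:15–14:45, 15:00–15:15, 16:15–18:00.
Oksana ∩ Uma ∩ Beatriz: 11:00–11:15, 14:15–14:45, 15:00–15:15, 16:45–18:00.
Oksana ∩ Uma ∩ Beatriz ∩ Tomás: 11:00–11:15, 16:45–18:00.
Oksana ∩ Uma ∩ Beatriz ∩ Tomás ∩ Ines: 11:00–11:15, 16:45–18:00.
Oksana ∩ Uma ∩ Beatriz ∩ Tomás ∩ Ines ∩ Dana: 16:45–18:00.
Total common minutes: 75.

75 minutes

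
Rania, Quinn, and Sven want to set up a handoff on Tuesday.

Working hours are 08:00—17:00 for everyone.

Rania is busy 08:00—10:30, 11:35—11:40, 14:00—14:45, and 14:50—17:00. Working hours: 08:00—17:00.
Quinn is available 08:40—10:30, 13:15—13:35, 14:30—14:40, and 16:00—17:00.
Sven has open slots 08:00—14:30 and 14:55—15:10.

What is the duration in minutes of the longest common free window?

Rania free within 08:00–17:00: 10:30–11:35, 11:40–14:00, 14:45–14:50.
Rania ∩ Quinn: 13:15–13:35.
Rania ∩ Quinn ∩ Sven: 13:15–13:35.
Single common window of 20 minutes.

20 minutes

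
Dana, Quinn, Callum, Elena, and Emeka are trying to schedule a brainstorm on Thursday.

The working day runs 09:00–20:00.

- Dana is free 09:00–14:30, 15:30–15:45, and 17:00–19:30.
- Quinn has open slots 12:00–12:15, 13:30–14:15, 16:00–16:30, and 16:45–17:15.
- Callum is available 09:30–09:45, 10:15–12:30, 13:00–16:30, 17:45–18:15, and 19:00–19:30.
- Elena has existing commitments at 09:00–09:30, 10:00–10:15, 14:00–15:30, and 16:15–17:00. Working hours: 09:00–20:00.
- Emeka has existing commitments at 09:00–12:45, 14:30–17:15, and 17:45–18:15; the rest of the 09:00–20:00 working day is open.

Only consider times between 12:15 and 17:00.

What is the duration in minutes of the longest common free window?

30 minutes

Elena free within 09:00–20:00: 09:30–10:00, 10:15–14:00, 15:30–16:15, 17:00–20:00.
Emeka free within 09:00–20:00: 12:45–14:30, 17:15–17:45, 18:15–20:00.
Dana ∩ Quinn: 12:00–12:15, 13:30–14:15, 17:00–17:15.
Dana ∩ Quinn ∩ Callum: 12:00–12:15, 13:30–14:15.
Dana ∩ Quinn ∩ Callum ∩ Elena: 12:00–12:15, 13:30–14:00.
Dana ∩ Quinn ∩ Callum ∩ Elena ∩ Emeka: 13:30–14:00.
Restricted to 12:15–17:00: 13:30–14:00.
Single common window of 30 minutes.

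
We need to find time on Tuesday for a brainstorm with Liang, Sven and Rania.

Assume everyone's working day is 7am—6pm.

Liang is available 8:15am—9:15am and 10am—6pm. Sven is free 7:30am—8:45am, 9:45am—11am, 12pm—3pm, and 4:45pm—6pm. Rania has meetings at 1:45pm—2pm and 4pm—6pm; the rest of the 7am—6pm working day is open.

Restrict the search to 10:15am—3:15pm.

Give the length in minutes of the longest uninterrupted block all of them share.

Rania free within 07:00–18:00: 07:00–13:45, 14:00–16:00.
Liang ∩ Sven: 08:15–08:45, 10:00–11:00, 12:00–15:00, 16:45–18:00.
Liang ∩ Sven ∩ Rania: 08:15–08:45, 10:00–11:00, 12:00–13:45, 14:00–15:00.
Restricted to 10:15–15:15: 10:15–11:00, 12:00–13:45, 14:00–15:00.
Common window lengths: 45, 105, 60 min; longest is 105.

105 minutes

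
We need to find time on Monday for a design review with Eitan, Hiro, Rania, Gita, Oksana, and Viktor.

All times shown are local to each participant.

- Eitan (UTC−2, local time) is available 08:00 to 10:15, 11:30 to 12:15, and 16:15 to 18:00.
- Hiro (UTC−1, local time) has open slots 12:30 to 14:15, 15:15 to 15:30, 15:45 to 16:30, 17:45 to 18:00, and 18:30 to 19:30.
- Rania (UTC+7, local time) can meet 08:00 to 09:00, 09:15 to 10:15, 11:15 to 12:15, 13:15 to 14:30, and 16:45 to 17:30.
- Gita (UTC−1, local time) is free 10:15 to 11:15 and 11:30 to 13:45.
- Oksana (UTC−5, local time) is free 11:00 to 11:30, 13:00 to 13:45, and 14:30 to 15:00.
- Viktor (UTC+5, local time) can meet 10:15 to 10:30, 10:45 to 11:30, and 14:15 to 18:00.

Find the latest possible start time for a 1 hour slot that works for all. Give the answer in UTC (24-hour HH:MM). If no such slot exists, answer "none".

Eitan → UTC: 10:00–12:15, 13:30–14:15, 18:15–20:00.
Hiro → UTC: 13:30–15:15, 16:15–16:30, 16:45–17:30, 18:45–19:00, 19:30–20:30.
Rania → UTC: 01:00–02:00, 02:15–03:15, 04:15–05:15, 06:15–07:30, 09:45–10:30.
Gita → UTC: 11:15–12:15, 12:30–14:45.
Oksana → UTC: 16:00–16:30, 18:00–18:45, 19:30–20:00.
Viktor → UTC: 05:15–05:30, 05:45–06:30, 09:15–13:00.
Eitan ∩ Hiro: 13:30–14:15, 18:45–19:00, 19:30–20:00.
Eitan ∩ Hiro ∩ Rania: (none).
Eitan ∩ Hiro ∩ Rania ∩ Gita: (none).
Eitan ∩ Hiro ∩ Rania ∩ Gita ∩ Oksana: (none).
Eitan ∩ Hiro ∩ Rania ∩ Gita ∩ Oksana ∩ Viktor: (none).
Windows ≥ 60 min: (none).

none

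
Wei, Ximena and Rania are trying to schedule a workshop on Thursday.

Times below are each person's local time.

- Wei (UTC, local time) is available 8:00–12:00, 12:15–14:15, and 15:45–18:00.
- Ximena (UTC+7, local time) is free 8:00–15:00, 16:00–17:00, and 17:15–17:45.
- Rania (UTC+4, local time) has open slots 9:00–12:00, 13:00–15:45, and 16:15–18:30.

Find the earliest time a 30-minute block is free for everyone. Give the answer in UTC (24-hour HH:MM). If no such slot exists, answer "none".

Wei → UTC: 08:00–12:00, 12:15–14:15, 15:45–18:00.
Ximena → UTC: 01:00–08:00, 09:00–10:00, 10:15–10:45.
Rania → UTC: 05:00–08:00, 09:00–11:45, 12:15–14:30.
Wei ∩ Ximena: 09:00–10:00, 10:15–10:45.
Wei ∩ Ximena ∩ Rania: 09:00–10:00, 10:15–10:45.
Windows ≥ 30 min: 09:00–10:00, 10:15–10:45.
Earliest such window starts at 09:00.

09:00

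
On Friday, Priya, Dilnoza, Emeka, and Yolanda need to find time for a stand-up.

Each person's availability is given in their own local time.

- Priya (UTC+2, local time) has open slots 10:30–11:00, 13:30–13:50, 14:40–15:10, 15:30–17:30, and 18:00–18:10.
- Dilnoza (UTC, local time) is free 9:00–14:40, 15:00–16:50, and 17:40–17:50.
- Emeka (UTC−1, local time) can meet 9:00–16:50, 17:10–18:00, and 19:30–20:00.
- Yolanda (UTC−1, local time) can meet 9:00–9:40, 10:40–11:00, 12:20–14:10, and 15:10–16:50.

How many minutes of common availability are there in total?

90 minutes

Priya → UTC: 08:30–09:00, 11:30–11:50, 12:40–13:10, 13:30–15:30, 16:00–16:10.
Dilnoza → UTC: 09:00–14:40, 15:00–16:50, 17:40–17:50.
Emeka → UTC: 10:00–17:50, 18:10–19:00, 20:30–21:00.
Yolanda → UTC: 10:00–10:40, 11:40–12:00, 13:20–15:10, 16:10–17:50.
Priya ∩ Dilnoza: 11:30–11:50, 12:40–13:10, 13:30–14:40, 15:00–15:30, 16:00–16:10.
Priya ∩ Dilnoza ∩ Emeka: 11:30–11:50, 12:40–13:10, 13:30–14:40, 15:00–15:30, 16:00–16:10.
Priya ∩ Dilnoza ∩ Emeka ∩ Yolanda: 11:40–11:50, 13:30–14:40, 15:00–15:10.
Total common minutes: 10 + 70 + 10 = 90.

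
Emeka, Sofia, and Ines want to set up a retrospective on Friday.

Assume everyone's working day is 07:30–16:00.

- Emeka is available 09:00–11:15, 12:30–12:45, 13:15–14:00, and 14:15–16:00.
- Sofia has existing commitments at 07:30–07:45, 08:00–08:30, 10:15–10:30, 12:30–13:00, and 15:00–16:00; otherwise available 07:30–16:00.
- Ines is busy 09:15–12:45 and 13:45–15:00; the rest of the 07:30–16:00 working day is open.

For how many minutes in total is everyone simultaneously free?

45 minutes

Sofia free within 07:30–16:00: 07:45–08:00, 08:30–10:15, 10:30–12:30, 13:00–15:00.
Ines free within 07:30–16:00: 07:30–09:15, 12:45–13:45, 15:00–16:00.
Emeka ∩ Sofia: 09:00–10:15, 10:30–11:15, 13:15–14:00, 14:15–15:00.
Emeka ∩ Sofia ∩ Ines: 09:00–09:15, 13:15–13:45.
Total common minutes: 15 + 30 = 45.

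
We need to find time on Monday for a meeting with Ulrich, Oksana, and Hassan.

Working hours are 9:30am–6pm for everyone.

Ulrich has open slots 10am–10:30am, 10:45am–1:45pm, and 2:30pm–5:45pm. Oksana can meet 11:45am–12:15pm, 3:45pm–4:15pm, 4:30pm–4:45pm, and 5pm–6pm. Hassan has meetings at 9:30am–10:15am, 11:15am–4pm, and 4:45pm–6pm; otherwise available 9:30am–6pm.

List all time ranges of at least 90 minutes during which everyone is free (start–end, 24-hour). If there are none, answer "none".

none

Hassan free within 09:30–18:00: 10:15–11:15, 16:00–16:45.
Ulrich ∩ Oksana: 11:45–12:15, 15:45–16:15, 16:30–16:45, 17:00–17:45.
Ulrich ∩ Oksana ∩ Hassan: 16:00–16:15, 16:30–16:45.
Windows ≥ 90 min: (none).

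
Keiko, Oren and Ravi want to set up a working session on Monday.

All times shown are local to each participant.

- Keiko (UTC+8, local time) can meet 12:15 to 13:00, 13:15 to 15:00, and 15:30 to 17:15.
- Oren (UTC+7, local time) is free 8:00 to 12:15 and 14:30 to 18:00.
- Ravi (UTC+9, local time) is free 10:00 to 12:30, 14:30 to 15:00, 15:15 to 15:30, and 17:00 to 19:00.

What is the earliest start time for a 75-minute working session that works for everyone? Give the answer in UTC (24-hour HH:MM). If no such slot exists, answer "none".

08:00

Keiko → UTC: 04:15–05:00, 05:15–07:00, 07:30–09:15.
Oren → UTC: 01:00–05:15, 07:30–11:00.
Ravi → UTC: 01:00–03:30, 05:30–06:00, 06:15–06:30, 08:00–10:00.
Keiko ∩ Oren: 04:15–05:00, 07:30–09:15.
Keiko ∩ Oren ∩ Ravi: 08:00–09:15.
Windows ≥ 75 min: 08:00–09:15.
Earliest such window starts at 08:00.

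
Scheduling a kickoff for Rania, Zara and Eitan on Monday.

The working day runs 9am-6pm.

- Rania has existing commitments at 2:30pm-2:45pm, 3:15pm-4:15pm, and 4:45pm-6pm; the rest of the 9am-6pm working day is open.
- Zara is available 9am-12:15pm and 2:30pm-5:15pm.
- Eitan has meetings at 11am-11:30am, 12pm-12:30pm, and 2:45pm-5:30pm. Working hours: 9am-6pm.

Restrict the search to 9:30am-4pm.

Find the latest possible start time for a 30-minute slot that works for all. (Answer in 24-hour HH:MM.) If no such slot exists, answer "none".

Rania free within 09:00–18:00: 09:00–14:30, 14:45–15:15, 16:15–16:45.
Eitan free within 09:00–18:00: 09:00–11:00, 11:30–12:00, 12:30–14:45, 17:30–18:00.
Rania ∩ Zara: 09:00–12:15, 14:45–15:15, 16:15–16:45.
Rania ∩ Zara ∩ Eitan: 09:00–11:00, 11:30–12:00.
Restricted to 09:30–16:00: 09:30–11:00, 11:30–12:00.
Windows ≥ 30 min: 09:30–11:00, 11:30–12:00.
Latest start in the last window 11:30–12:00 is 12:00 − 30 min = 11:30.

11:30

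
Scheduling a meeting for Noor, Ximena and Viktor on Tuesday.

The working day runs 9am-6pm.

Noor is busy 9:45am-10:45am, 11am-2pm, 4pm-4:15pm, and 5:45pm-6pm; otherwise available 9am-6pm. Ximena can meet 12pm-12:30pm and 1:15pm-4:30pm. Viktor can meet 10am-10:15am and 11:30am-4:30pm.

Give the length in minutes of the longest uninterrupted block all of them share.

120 minutes

Noor free within 09:00–18:00: 09:00–09:45, 10:45–11:00, 14:00–16:00, 16:15–17:45.
Noor ∩ Ximena: 14:00–16:00, 16:15–16:30.
Noor ∩ Ximena ∩ Viktor: 14:00–16:00, 16:15–16:30.
Common window lengths: 120, 15 min; longest is 120.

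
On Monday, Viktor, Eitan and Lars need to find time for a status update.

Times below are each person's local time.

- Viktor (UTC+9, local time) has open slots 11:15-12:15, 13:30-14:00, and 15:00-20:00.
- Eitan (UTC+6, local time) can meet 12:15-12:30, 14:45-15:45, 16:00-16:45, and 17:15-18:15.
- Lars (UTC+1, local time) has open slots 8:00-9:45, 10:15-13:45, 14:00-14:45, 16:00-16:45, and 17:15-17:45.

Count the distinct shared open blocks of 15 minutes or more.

Viktor → UTC: 02:15–03:15, 04:30–05:00, 06:00–11:00.
Eitan → UTC: 06:15–06:30, 08:45–09:45, 10:00–10:45, 11:15–12:15.
Lars → UTC: 07:00–08:45, 09:15–12:45, 13:00–13:45, 15:00–15:45, 16:15–16:45.
Viktor ∩ Eitan: 06:15–06:30, 08:45–09:45, 10:00–10:45.
Viktor ∩ Eitan ∩ Lars: 09:15–09:45, 10:00–10:45.
Windows ≥ 15 min: 09:15–09:45, 10:00–10:45.
That's 2 windows.

2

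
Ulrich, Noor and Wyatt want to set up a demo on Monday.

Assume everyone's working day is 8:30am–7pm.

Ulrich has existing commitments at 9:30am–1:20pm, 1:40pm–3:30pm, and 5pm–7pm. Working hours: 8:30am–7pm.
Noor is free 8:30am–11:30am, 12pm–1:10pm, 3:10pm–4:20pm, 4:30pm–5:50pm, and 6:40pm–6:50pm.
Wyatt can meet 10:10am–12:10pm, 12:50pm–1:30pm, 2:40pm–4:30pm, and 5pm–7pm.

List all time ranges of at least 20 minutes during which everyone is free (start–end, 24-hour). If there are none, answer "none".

15:30–16:20

Ulrich free within 08:30–19:00: 08:30–09:30, 13:20–13:40, 15:30–17:00.
Ulrich ∩ Noor: 08:30–09:30, 15:30–16:20, 16:30–17:00.
Ulrich ∩ Noor ∩ Wyatt: 15:30–16:20.
Windows ≥ 20 min: 15:30–16:20.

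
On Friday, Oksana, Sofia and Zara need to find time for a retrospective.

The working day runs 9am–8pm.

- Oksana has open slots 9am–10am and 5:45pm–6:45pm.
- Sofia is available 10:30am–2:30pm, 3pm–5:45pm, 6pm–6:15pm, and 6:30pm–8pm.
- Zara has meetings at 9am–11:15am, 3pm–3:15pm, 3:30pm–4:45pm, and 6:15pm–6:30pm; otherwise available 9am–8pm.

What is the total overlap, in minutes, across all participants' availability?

Zara free within 09:00–20:00: 11:15–15:00, 15:15–15:30, 16:45–18:15, 18:30–20:00.
Oksana ∩ Sofia: 18:00–18:15, 18:30–18:45.
Oksana ∩ Sofia ∩ Zara: 18:00–18:15, 18:30–18:45.
Total common minutes: 15 + 15 = 30.

30 minutes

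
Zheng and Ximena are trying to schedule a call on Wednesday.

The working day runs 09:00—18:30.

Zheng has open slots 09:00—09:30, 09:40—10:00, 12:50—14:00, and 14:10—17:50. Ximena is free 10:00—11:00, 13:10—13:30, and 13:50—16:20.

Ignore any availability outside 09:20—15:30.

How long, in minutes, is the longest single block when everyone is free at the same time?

Zheng ∩ Ximena: 13:10–13:30, 13:50–14:00, 14:10–16:20.
Restricted to 09:20–15:30: 13:10–13:30, 13:50–14:00, 14:10–15:30.
Common window lengths: 20, 10, 80 min; longest is 80.

80 minutes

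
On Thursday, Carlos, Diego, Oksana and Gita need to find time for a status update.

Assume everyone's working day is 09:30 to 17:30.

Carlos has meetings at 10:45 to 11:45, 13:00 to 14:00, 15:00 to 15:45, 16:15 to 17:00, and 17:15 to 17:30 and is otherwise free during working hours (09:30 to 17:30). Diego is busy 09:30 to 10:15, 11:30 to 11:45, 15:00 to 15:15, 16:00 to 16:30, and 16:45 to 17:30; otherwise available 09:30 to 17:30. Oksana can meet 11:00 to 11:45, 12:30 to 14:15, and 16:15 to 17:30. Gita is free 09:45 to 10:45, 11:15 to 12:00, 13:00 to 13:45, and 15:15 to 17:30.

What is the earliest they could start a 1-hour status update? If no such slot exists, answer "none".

none

Carlos free within 09:30–17:30: 09:30–10:45, 11:45–13:00, 14:00–15:00, 15:45–16:15, 17:00–17:15.
Diego free within 09:30–17:30: 10:15–11:30, 11:45–15:00, 15:15–16:00, 16:30–16:45.
Carlos ∩ Diego: 10:15–10:45, 11:45–13:00, 14:00–15:00, 15:45–16:00.
Carlos ∩ Diego ∩ Oksana: 12:30–13:00, 14:00–14:15.
Carlos ∩ Diego ∩ Oksana ∩ Gita: (none).
Windows ≥ 60 min: (none).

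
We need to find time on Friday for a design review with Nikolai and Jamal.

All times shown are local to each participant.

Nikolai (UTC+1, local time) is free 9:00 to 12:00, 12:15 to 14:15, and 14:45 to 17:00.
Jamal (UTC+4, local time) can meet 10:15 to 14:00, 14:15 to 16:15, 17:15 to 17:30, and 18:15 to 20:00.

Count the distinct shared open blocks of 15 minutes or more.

Nikolai → UTC: 08:00–11:00, 11:15–13:15, 13:45–16:00.
Jamal → UTC: 06:15–10:00, 10:15–12:15, 13:15–13:30, 14:15–16:00.
Nikolai ∩ Jamal: 08:00–10:00, 10:15–11:00, 11:15–12:15, 14:15–16:00.
Windows ≥ 15 min: 08:00–10:00, 10:15–11:00, 11:15–12:15, 14:15–16:00.
That's 4 windows.

4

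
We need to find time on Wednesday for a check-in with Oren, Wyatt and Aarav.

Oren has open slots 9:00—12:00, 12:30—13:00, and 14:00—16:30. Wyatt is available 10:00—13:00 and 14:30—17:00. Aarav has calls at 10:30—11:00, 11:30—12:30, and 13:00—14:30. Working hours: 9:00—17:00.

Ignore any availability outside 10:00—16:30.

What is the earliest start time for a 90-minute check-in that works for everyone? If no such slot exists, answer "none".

14:30

Aarav free within 09:00–17:00: 09:00–10:30, 11:00–11:30, 12:30–13:00, 14:30–17:00.
Oren ∩ Wyatt: 10:00–12:00, 12:30–13:00, 14:30–16:30.
Oren ∩ Wyatt ∩ Aarav: 10:00–10:30, 11:00–11:30, 12:30–13:00, 14:30–16:30.
Restricted to 10:00–16:30: 10:00–10:30, 11:00–11:30, 12:30–13:00, 14:30–16:30.
Windows ≥ 90 min: 14:30–16:30.
Earliest such window starts at 14:30.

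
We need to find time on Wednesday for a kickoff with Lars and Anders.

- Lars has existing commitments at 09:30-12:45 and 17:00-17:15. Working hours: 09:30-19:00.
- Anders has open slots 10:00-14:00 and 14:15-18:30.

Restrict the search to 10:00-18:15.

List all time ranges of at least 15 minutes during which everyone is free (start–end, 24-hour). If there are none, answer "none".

12:45–14:00, 14:15–17:00, 17:15–18:15

Lars free within 09:30–19:00: 12:45–17:00, 17:15–19:00.
Lars ∩ Anders: 12:45–14:00, 14:15–17:00, 17:15–18:30.
Restricted to 10:00–18:15: 12:45–14:00, 14:15–17:00, 17:15–18:15.
Windows ≥ 15 min: 12:45–14:00, 14:15–17:00, 17:15–18:15.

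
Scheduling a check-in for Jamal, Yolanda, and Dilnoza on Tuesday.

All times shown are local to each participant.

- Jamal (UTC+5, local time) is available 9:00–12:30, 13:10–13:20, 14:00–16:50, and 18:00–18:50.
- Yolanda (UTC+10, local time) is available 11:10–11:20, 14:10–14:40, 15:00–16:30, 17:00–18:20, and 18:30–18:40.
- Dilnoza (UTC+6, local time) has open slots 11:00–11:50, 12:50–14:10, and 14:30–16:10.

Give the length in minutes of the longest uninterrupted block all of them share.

50 minutes

Jamal → UTC: 04:00–07:30, 08:10–08:20, 09:00–11:50, 13:00–13:50.
Yolanda → UTC: 01:10–01:20, 04:10–04:40, 05:00–06:30, 07:00–08:20, 08:30–08:40.
Dilnoza → UTC: 05:00–05:50, 06:50–08:10, 08:30–10:10.
Jamal ∩ Yolanda: 04:10–04:40, 05:00–06:30, 07:00–07:30, 08:10–08:20.
Jamal ∩ Yolanda ∩ Dilnoza: 05:00–05:50, 07:00–07:30.
Common window lengths: 50, 30 min; longest is 50.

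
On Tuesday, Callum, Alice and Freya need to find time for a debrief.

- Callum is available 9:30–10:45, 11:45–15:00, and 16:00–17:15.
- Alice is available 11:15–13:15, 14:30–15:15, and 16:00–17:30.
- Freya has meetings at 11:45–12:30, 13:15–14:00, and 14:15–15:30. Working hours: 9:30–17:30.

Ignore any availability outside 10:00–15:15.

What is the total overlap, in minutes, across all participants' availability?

Freya free within 09:30–17:30: 09:30–11:45, 12:30–13:15, 14:00–14:15, 15:30–17:30.
Callum ∩ Alice: 11:45–13:15, 14:30–15:00, 16:00–17:15.
Callum ∩ Alice ∩ Freya: 12:30–13:15, 16:00–17:15.
Restricted to 10:00–15:15: 12:30–13:15.
Total common minutes: 45.

45 minutes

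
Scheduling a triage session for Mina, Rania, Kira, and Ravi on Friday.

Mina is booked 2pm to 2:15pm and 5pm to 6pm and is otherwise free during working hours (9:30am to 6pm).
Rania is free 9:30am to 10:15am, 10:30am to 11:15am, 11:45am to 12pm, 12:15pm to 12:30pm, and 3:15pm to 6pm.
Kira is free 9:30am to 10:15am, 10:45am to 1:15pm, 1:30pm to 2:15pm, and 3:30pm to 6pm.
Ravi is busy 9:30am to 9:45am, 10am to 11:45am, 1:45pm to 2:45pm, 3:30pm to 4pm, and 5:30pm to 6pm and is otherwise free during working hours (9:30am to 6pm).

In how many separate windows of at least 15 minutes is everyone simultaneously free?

Mina free within 09:30–18:00: 09:30–14:00, 14:15–17:00.
Ravi free within 09:30–18:00: 09:45–10:00, 11:45–13:45, 14:45–15:30, 16:00–17:30.
Mina ∩ Rania: 09:30–10:15, 10:30–11:15, 11:45–12:00, 12:15–12:30, 15:15–17:00.
Mina ∩ Rania ∩ Kira: 09:30–10:15, 10:45–11:15, 11:45–12:00, 12:15–12:30, 15:30–17:00.
Mina ∩ Rania ∩ Kira ∩ Ravi: 09:45–10:00, 11:45–12:00, 12:15–12:30, 16:00–17:00.
Windows ≥ 15 min: 09:45–10:00, 11:45–12:00, 12:15–12:30, 16:00–17:00.
That's 4 windows.

4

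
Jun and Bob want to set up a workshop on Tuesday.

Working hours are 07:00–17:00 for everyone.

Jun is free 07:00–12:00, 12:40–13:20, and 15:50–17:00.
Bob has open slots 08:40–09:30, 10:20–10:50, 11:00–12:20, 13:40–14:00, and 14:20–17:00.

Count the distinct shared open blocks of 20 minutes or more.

Jun ∩ Bob: 08:40–09:30, 10:20–10:50, 11:00–12:00, 15:50–17:00.
Windows ≥ 20 min: 08:40–09:30, 10:20–10:50, 11:00–12:00, 15:50–17:00.
That's 4 windows.

4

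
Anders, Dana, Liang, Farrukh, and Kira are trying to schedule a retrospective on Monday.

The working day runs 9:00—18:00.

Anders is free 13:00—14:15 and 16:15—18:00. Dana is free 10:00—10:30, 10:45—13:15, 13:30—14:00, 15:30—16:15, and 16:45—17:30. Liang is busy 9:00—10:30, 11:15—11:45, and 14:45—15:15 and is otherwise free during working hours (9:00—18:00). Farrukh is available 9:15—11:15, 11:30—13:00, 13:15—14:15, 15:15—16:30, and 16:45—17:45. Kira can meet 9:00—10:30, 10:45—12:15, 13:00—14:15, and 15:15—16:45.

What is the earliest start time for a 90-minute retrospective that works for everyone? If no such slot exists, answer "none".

Liang free within 09:00–18:00: 10:30–11:15, 11:45–14:45, 15:15–18:00.
Anders ∩ Dana: 13:00–13:15, 13:30–14:00, 16:45–17:30.
Anders ∩ Dana ∩ Liang: 13:00–13:15, 13:30–14:00, 16:45–17:30.
Anders ∩ Dana ∩ Liang ∩ Farrukh: 13:30–14:00, 16:45–17:30.
Anders ∩ Dana ∩ Liang ∩ Farrukh ∩ Kira: 13:30–14:00.
Windows ≥ 90 min: (none).

none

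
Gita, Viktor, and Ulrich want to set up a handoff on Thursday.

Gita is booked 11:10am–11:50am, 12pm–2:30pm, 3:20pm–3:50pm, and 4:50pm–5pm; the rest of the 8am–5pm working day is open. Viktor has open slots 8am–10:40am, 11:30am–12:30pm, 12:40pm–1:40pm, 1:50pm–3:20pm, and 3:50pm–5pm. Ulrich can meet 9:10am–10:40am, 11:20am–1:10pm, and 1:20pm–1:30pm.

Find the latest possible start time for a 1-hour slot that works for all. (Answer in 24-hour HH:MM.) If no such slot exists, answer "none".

09:40

Gita free within 08:00–17:00: 08:00–11:10, 11:50–12:00, 14:30–15:20, 15:50–16:50.
Gita ∩ Viktor: 08:00–10:40, 11:50–12:00, 14:30–15:20, 15:50–16:50.
Gita ∩ Viktor ∩ Ulrich: 09:10–10:40, 11:50–12:00.
Windows ≥ 60 min: 09:10–10:40.
Latest start in the last window 09:10–10:40 is 10:40 − 60 min = 09:40.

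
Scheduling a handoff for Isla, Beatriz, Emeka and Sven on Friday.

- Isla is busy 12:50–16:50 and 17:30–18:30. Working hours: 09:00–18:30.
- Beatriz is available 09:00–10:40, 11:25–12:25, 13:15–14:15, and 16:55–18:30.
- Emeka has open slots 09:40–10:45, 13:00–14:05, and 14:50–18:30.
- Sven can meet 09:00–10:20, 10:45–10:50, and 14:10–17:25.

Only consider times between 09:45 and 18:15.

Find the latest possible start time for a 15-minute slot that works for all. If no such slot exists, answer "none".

17:10

Isla free within 09:00–18:30: 09:00–12:50, 16:50–17:30.
Isla ∩ Beatriz: 09:00–10:40, 11:25–12:25, 16:55–17:30.
Isla ∩ Beatriz ∩ Emeka: 09:40–10:40, 16:55–17:30.
Isla ∩ Beatriz ∩ Emeka ∩ Sven: 09:40–10:20, 16:55–17:25.
Restricted to 09:45–18:15: 09:45–10:20, 16:55–17:25.
Windows ≥ 15 min: 09:45–10:20, 16:55–17:25.
Latest start in the last window 16:55–17:25 is 17:25 − 15 min = 17:10.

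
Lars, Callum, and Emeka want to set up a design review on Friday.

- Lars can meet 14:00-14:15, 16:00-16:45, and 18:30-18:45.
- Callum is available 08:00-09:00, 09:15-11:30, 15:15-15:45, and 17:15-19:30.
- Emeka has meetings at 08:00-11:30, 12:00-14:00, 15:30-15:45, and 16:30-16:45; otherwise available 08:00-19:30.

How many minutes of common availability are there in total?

15 minutes

Emeka free within 08:00–19:30: 11:30–12:00, 14:00–15:30, 15:45–16:30, 16:45–19:30.
Lars ∩ Callum: 18:30–18:45.
Lars ∩ Callum ∩ Emeka: 18:30–18:45.
Total common minutes: 15.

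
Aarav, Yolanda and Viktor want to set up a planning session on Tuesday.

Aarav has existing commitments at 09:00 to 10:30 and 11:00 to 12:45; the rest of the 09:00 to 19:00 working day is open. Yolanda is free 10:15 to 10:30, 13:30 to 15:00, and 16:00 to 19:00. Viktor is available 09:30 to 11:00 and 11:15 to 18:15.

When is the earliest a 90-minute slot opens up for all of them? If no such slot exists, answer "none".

Aarav free within 09:00–19:00: 10:30–11:00, 12:45–19:00.
Aarav ∩ Yolanda: 13:30–15:00, 16:00–19:00.
Aarav ∩ Yolanda ∩ Viktor: 13:30–15:00, 16:00–18:15.
Windows ≥ 90 min: 13:30–15:00, 16:00–18:15.
Earliest such window starts at 13:30.

13:30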